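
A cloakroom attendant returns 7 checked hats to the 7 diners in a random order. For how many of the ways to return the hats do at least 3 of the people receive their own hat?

# with exactly i fixed is C(7,i)·!(7-i); sum over i=3..7:
  i=3: C(7,3)·!4 = 35·9 = 315
  i=4: C(7,4)·!3 = 35·2 = 70
  i=5: C(7,5)·!2 = 21·1 = 21
  i=6: C(7,6)·!1 = 7·0 = 0
  i=7: C(7,7)·!0 = 1·1 = 1
Total = 407.

407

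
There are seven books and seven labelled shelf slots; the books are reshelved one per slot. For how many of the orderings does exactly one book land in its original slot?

1855

Pick the single fixed position: C(7,1) = 7 ways.
The remaining 6 must be deranged: !6 = 265.
Total: 7 × 265 = 1855.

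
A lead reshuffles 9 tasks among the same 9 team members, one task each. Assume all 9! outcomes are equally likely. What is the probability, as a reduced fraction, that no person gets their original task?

16687/45360

Favorable outcomes: !9 = 133496.
Total outcomes: 9! = 362880.
Probability = 133496/362880 = 16687/45360.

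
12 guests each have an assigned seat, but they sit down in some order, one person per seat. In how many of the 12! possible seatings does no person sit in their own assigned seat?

!12 is the nearest integer to 12!/e.
12! = 479001600, and 479001600/e ≈ 176214840.93, so !12 = 176214841.

176214841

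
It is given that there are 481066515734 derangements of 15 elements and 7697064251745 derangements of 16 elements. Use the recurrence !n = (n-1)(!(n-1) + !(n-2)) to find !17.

130850092279664

!17 = (17-1)·(!16 + !15) = 16·(7697064251745 + 481066515734) = 16·8178130767479 = 130850092279664.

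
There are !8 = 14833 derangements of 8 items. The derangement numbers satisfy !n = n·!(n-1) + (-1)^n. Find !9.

!9 = 9·14833 - 1 = 133496.

133496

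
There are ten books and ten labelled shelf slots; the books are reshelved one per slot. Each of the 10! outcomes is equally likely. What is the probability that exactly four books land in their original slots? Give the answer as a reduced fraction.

53/3456

Favorable outcomes: C(10,4)·!6 = 210·265 = 55650.
Total outcomes: 10! = 3628800.
Probability = 55650/3628800 = 53/3456.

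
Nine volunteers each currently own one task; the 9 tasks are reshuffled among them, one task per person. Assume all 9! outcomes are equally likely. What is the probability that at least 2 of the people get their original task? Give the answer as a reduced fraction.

95887/362880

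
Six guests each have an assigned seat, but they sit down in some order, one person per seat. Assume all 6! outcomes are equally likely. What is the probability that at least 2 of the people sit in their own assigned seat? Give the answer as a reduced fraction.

191/720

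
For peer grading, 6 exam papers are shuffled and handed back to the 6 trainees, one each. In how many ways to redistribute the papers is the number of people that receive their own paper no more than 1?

529

# with exactly i fixed is C(6,i)·!(6-i); sum over i=0..1:
  i=0: C(6,0)·!6 = 1·265 = 265
  i=1: C(6,1)·!5 = 6·44 = 264
Total = 529.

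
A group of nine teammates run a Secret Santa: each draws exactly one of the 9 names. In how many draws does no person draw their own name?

133496

Recurrence: !9 = 8·(!8 + !7).
!9 = 8·(14833 + 1854) = 8·16687 = 133496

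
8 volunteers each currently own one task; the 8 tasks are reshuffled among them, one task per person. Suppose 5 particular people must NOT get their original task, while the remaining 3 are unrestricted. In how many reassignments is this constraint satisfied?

21234

Inclusion-exclusion on the 5 forbidden self-matches:
Σ_{j=0}^{5} (-1)^j C(5,j)(8-j)!
= C(5,0)·8! - C(5,1)·7! + C(5,2)·6! - C(5,3)·5! + C(5,4)·4! - C(5,5)·3!
= 40320 - 25200 + 7200 - 1200 + 120 - 6
= 21234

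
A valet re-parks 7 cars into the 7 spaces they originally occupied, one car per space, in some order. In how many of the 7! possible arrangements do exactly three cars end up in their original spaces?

Pick the 3 fixed positions: C(7,3) = 35 ways.
The other 4 form a derangement: !4 = 9.
Total: 35 × 9 = 315.

315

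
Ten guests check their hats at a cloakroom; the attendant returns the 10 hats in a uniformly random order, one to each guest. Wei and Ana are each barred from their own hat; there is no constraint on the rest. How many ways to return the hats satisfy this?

2943360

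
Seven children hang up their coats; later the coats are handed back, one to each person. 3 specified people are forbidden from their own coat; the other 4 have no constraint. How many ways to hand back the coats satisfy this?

Inclusion-exclusion on the 3 forbidden self-matches:
Σ_{j=0}^{3} (-1)^j C(3,j)(7-j)!
= C(3,0)·7! - C(3,1)·6! + C(3,2)·5! - C(3,3)·4!
= 5040 - 2160 + 360 - 24
= 3216

3216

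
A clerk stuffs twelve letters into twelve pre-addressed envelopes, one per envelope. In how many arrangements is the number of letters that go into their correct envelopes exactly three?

29369120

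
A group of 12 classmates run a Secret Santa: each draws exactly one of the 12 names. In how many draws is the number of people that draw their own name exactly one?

176214840

Choose which one of the 12 is fixed: C(12,1) = 12.
The remaining 11 must be deranged: !11 = 14684570.
Total: 12 × 14684570 = 176214840.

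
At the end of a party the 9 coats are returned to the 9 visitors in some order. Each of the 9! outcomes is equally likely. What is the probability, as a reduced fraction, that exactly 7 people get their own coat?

Favorable outcomes: C(9,7)·!2 = 36·1 = 36.
Total outcomes: 9! = 362880.
Probability = 36/362880 = 1/10080.

1/10080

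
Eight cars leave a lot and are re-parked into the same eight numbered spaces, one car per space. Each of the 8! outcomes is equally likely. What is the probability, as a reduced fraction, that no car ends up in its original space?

2119/5760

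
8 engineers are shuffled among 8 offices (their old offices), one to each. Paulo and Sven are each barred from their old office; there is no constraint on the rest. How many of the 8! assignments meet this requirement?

Let A_j be the event that the j-th constrained one is fixed. By inclusion-exclusion over the 2 events:
Σ_{j=0}^{2} (-1)^j C(2,j)(8-j)!
= C(2,0)·8! - C(2,1)·7! + C(2,2)·6!
= 40320 - 10080 + 720
= 30960

30960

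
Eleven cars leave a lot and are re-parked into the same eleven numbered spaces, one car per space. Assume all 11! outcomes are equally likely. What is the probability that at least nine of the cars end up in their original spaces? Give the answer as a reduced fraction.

Favorable outcomes: Σ_{i≥9} C(11,i)·!(11-i) = 55·1 + 11·0 + 1·1 = 56.
Total outcomes: 11! = 39916800.
Probability = 56/39916800 = 1/712800.

1/712800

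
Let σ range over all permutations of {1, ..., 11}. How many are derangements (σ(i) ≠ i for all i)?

14684570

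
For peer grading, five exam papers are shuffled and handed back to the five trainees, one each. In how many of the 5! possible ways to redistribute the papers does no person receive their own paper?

44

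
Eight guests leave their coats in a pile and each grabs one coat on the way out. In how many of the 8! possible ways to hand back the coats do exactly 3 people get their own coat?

2464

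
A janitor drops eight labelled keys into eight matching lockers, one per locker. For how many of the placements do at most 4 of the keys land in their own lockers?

# with exactly i fixed is C(8,i)·!(8-i); sum over i=0..4:
  i=0: C(8,0)·!8 = 1·14833 = 14833
  i=1: C(8,1)·!7 = 8·1854 = 14832
  i=2: C(8,2)·!6 = 28·265 = 7420
  i=3: C(8,3)·!5 = 56·44 = 2464
  i=4: C(8,4)·!4 = 70·9 = 630
Total = 40179.

40179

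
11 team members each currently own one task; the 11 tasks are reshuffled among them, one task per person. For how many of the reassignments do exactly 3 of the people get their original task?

Choose which 3 of the 11 are fixed: C(11,3) = 165.
The other 8 form a derangement: !8 = 14833.
Total: 165 × 14833 = 2447445.

2447445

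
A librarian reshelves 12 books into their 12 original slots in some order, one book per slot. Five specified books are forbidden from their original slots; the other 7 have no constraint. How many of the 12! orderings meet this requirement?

Inclusion-exclusion on the 5 forbidden self-matches:
Σ_{j=0}^{5} (-1)^j C(5,j)(12-j)!
= C(5,0)·12! - C(5,1)·11! + C(5,2)·10! - C(5,3)·9! + C(5,4)·8! - C(5,5)·7!
= 479001600 - 199584000 + 36288000 - 3628800 + 201600 - 5040
= 312273360

312273360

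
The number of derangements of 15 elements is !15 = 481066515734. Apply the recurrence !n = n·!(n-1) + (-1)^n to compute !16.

7697064251745

!16 = 16·481066515734 + 1 = 7697064251745.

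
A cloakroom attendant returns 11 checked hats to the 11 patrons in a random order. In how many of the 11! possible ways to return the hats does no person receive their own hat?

Use !n = (n-1)(!(n-1) + !(n-2)).
!11 = 10·(1334961 + 133496) = 10·1468457 = 14684570

14684570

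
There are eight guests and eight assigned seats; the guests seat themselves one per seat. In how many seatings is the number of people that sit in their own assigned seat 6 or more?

29

# with exactly i fixed is C(8,i)·!(8-i); sum over i=6..8:
  i=6: C(8,6)·!2 = 28·1 = 28
  i=7: C(8,7)·!1 = 8·0 = 0
  i=8: C(8,8)·!0 = 1·1 = 1
Total = 29.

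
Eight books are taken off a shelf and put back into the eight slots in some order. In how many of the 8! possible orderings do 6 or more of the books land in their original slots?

29

# with exactly i fixed is C(8,i)·!(8-i); sum over i=6..8:
  i=6: C(8,6)·!2 = 28·1 = 28
  i=7: C(8,7)·!1 = 8·0 = 0
  i=8: C(8,8)·!0 = 1·1 = 1
Total = 29.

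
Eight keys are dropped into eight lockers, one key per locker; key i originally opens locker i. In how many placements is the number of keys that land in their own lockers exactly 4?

630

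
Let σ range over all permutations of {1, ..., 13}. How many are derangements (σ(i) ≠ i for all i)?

Use !n = (n-1)(!(n-1) + !(n-2)).
!13 = 12·(176214841 + 14684570) = 12·190899411 = 2290792932

2290792932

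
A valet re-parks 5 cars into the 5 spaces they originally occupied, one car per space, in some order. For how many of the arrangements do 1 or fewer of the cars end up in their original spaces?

89

# with exactly i fixed is C(5,i)·!(5-i); sum over i=0..1:
  i=0: C(5,0)·!5 = 1·44 = 44
  i=1: C(5,1)·!4 = 5·9 = 45
Total = 89.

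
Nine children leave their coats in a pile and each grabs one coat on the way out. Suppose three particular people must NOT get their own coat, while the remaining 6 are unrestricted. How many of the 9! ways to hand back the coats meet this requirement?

Inclusion-exclusion on the 3 forbidden self-matches:
Σ_{j=0}^{3} (-1)^j C(3,j)(9-j)!
= C(3,0)·9! - C(3,1)·8! + C(3,2)·7! - C(3,3)·6!
= 362880 - 120960 + 15120 - 720
= 256320

256320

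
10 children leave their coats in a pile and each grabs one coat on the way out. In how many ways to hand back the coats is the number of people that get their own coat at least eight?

46

# with exactly i fixed is C(10,i)·!(10-i); sum over i=8..10:
  i=8: C(10,8)·!2 = 45·1 = 45
  i=9: C(10,9)·!1 = 10·0 = 0
  i=10: C(10,10)·!0 = 1·1 = 1
Total = 46.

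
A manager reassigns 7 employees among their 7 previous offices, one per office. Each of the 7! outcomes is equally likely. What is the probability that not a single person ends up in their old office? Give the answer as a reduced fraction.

Favorable outcomes: !7 = 1854.
Total outcomes: 7! = 5040.
Probability = 1854/5040 = 103/280.

103/280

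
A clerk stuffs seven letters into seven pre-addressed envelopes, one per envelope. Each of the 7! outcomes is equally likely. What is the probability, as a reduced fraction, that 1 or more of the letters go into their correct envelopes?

177/280

Favorable outcomes: Σ_{i≥1} C(7,i)·!(7-i) = 7·265 + 21·44 + 35·9 + 35·2 + 21·1 + 7·0 + 1·1 = 3186.
Total outcomes: 7! = 5040.
Probability = 3186/5040 = 177/280.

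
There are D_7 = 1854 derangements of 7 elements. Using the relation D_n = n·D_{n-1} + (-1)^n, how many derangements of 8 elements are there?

D_8 = 8·1854 + 1 = 14833.

14833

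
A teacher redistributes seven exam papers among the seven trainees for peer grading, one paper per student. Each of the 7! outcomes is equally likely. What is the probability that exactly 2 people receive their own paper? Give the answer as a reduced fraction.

11/60

Favorable outcomes: C(7,2)·!5 = 21·44 = 924.
Total outcomes: 7! = 5040.
Probability = 924/5040 = 11/60.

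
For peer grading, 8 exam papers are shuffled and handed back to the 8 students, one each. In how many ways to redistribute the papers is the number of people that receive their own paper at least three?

3235

# with exactly i fixed is C(8,i)·!(8-i); sum over i=3..8:
  i=3: C(8,3)·!5 = 56·44 = 2464
  i=4: C(8,4)·!4 = 70·9 = 630
  i=5: C(8,5)·!3 = 56·2 = 112
  i=6: C(8,6)·!2 = 28·1 = 28
  i=7: C(8,7)·!1 = 8·0 = 0
  i=8: C(8,8)·!0 = 1·1 = 1
Total = 3235.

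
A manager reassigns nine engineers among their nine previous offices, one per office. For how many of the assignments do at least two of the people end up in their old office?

# with exactly i fixed is C(9,i)·!(9-i); sum over i=2..9:
  i=2: C(9,2)·!7 = 36·1854 = 66744
  i=3: C(9,3)·!6 = 84·265 = 22260
  i=4: C(9,4)·!5 = 126·44 = 5544
  i=5: C(9,5)·!4 = 126·9 = 1134
  i=6: C(9,6)·!3 = 84·2 = 168
  i=7: C(9,7)·!2 = 36·1 = 36
  i=8: C(9,8)·!1 = 9·0 = 0
  i=9: C(9,9)·!0 = 1·1 = 1
Total = 95887.

95887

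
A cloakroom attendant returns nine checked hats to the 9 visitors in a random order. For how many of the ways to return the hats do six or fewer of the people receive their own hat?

362843

# with exactly i fixed is C(9,i)·!(9-i); sum over i=0..6:
  i=0: C(9,0)·!9 = 1·133496 = 133496
  i=1: C(9,1)·!8 = 9·14833 = 133497
  i=2: C(9,2)·!7 = 36·1854 = 66744
  i=3: C(9,3)·!6 = 84·265 = 22260
  i=4: C(9,4)·!5 = 126·44 = 5544
  i=5: C(9,5)·!4 = 126·9 = 1134
  i=6: C(9,6)·!3 = 84·2 = 168
Total = 362843.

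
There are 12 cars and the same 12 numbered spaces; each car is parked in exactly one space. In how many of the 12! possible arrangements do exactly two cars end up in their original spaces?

88107426

Pick the 2 fixed positions: C(12,2) = 66 ways.
The other 10 form a derangement: !10 = 1334961.
Total: 66 × 1334961 = 88107426.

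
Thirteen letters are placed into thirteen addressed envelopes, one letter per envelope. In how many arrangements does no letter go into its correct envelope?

Use !n = n·!(n-1) + (-1)^n.
!13 = 13·176214841 - 1 = 2290792932

2290792932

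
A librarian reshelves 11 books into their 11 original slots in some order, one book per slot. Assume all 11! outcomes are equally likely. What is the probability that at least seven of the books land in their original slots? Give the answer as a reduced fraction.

839/9979200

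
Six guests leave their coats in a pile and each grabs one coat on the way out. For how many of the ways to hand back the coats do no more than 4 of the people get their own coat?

719

Sum C(6,i)·!(6-i) for i = 0..4:
  i=0: C(6,0)·!6 = 1·265 = 265
  i=1: C(6,1)·!5 = 6·44 = 264
  i=2: C(6,2)·!4 = 15·9 = 135
  i=3: C(6,3)·!3 = 20·2 = 40
  i=4: C(6,4)·!2 = 15·1 = 15
Total = 719.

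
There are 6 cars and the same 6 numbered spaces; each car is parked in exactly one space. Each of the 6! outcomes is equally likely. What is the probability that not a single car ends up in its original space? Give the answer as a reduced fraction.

53/144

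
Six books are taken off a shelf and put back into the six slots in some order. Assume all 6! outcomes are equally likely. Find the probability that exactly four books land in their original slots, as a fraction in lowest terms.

Favorable outcomes: C(6,4)·!2 = 15·1 = 15.
Total outcomes: 6! = 720.
Probability = 15/720 = 1/48.

1/48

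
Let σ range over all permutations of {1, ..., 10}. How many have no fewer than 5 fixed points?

13264

Sum C(10,i)·!(10-i) for i = 5..10:
  i=5: C(10,5)·!5 = 252·44 = 11088
  i=6: C(10,6)·!4 = 210·9 = 1890
  i=7: C(10,7)·!3 = 120·2 = 240
  i=8: C(10,8)·!2 = 45·1 = 45
  i=9: C(10,9)·!1 = 10·0 = 0
  i=10: C(10,10)·!0 = 1·1 = 1
Total = 13264.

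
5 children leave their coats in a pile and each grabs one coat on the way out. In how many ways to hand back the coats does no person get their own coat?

The number of derangements of 5 is !5 = Σ_{k=0}^{5} (-1)^k·5!/k!
= 5! - 5!/1! + 5!/2! - 5!/3! + 5!/4! - 5!/5!
= 120 - 120 + 60 - 20 + 5 - 1
= 44

44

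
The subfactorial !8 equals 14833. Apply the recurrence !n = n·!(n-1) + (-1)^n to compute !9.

!9 = 9·14833 - 1 = 133496.

133496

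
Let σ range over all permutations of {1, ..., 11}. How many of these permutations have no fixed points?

14684570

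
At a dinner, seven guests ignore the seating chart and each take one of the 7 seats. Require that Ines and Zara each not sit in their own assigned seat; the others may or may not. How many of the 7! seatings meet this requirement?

3720

Let A_j be the event that the j-th constrained one is fixed. By inclusion-exclusion over the 2 events:
Σ_{j=0}^{2} (-1)^j C(2,j)(7-j)!
= C(2,0)·7! - C(2,1)·6! + C(2,2)·5!
= 5040 - 1440 + 120
= 3720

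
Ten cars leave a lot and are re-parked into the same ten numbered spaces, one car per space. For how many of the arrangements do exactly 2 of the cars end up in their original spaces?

Pick the 2 fixed positions: C(10,2) = 45 ways.
The other 8 form a derangement: !8 = 14833.
Total: 45 × 14833 = 667485.

667485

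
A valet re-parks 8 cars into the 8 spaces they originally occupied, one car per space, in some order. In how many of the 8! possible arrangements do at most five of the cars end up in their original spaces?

40291

Sum C(8,i)·!(8-i) for i = 0..5:
  i=0: C(8,0)·!8 = 1·14833 = 14833
  i=1: C(8,1)·!7 = 8·1854 = 14832
  i=2: C(8,2)·!6 = 28·265 = 7420
  i=3: C(8,3)·!5 = 56·44 = 2464
  i=4: C(8,4)·!4 = 70·9 = 630
  i=5: C(8,5)·!3 = 56·2 = 112
Total = 40291.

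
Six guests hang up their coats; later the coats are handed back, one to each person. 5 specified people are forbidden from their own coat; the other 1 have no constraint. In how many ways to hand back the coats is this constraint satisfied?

309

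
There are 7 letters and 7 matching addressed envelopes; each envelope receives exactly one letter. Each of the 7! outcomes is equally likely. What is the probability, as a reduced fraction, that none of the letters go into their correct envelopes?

103/280

Favorable outcomes: !7 = 1854.
Total outcomes: 7! = 5040.
Probability = 1854/5040 = 103/280.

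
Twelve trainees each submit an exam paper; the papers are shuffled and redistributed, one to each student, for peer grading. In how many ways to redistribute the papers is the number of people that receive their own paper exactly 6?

Choose which 6 of the 12 are fixed: C(12,6) = 924.
The other 6 form a derangement: !6 = 265.
Total: 924 × 265 = 244860.

244860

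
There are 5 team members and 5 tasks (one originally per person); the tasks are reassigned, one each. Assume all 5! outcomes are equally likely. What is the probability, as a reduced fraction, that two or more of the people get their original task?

Favorable outcomes: Σ_{i≥2} C(5,i)·!(5-i) = 10·2 + 10·1 + 5·0 + 1·1 = 31.
Total outcomes: 5! = 120.
Probability = 31/120 = 31/120.

31/120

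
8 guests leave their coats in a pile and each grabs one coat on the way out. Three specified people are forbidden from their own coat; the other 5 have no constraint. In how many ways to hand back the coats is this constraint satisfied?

27240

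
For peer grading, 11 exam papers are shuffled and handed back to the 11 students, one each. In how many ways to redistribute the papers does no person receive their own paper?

Use !n = n·!(n-1) + (-1)^n.
!11 = 11·1334961 - 1 = 14684570

14684570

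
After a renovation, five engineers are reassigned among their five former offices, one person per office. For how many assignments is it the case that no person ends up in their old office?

44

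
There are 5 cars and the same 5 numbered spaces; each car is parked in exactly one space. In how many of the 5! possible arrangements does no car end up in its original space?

The number of derangements of 5 is !5 = Σ_{k=0}^{5} (-1)^k·5!/k!
= 5! - 5!/1! + 5!/2! - 5!/3! + 5!/4! - 5!/5!
= 120 - 120 + 60 - 20 + 5 - 1
= 44

44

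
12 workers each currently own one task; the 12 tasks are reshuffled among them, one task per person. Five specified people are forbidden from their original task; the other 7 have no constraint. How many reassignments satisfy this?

Inclusion-exclusion on the 5 forbidden self-matches:
Σ_{j=0}^{5} (-1)^j C(5,j)(12-j)!
= C(5,0)·12! - C(5,1)·11! + C(5,2)·10! - C(5,3)·9! + C(5,4)·8! - C(5,5)·7!
= 479001600 - 199584000 + 36288000 - 3628800 + 201600 - 5040
= 312273360

312273360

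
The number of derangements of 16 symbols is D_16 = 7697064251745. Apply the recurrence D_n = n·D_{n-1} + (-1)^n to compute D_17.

130850092279664

D_17 = 17·7697064251745 - 1 = 130850092279664.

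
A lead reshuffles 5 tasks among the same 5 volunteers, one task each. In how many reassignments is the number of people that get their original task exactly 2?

20

Pick the 2 fixed positions: C(5,2) = 10 ways.
The remaining 3 must be deranged: !3 = 2.
Total: 10 × 2 = 20.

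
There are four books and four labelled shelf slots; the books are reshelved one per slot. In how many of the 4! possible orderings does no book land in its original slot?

9

The subfactorial !4 = [4!/e] (nearest integer).
4! = 24, and 24/e ≈ 8.83, so !4 = 9.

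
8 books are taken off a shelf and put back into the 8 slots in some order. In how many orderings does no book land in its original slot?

Recurrence: !8 = 7·(!7 + !6).
!8 = 7·(1854 + 265) = 7·2119 = 14833

14833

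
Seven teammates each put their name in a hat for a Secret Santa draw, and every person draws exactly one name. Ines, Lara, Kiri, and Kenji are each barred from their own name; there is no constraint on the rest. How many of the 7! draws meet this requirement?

2790

Inclusion-exclusion on the 4 forbidden self-matches:
Σ_{j=0}^{4} (-1)^j C(4,j)(7-j)!
= C(4,0)·7! - C(4,1)·6! + C(4,2)·5! - C(4,3)·4! + C(4,4)·3!
= 5040 - 2880 + 720 - 96 + 6
= 2790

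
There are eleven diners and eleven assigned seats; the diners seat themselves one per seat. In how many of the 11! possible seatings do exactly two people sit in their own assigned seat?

Pick the 2 fixed positions: C(11,2) = 55 ways.
The remaining 9 must be deranged: !9 = 133496.
Total: 55 × 133496 = 7342280.

7342280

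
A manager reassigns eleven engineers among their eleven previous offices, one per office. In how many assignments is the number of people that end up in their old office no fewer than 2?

10547659

Sum C(11,i)·!(11-i) for i = 2..11:
  i=2: C(11,2)·!9 = 55·133496 = 7342280
  i=3: C(11,3)·!8 = 165·14833 = 2447445
  i=4: C(11,4)·!7 = 330·1854 = 611820
  i=5: C(11,5)·!6 = 462·265 = 122430
  i=6: C(11,6)·!5 = 462·44 = 20328
  i=7: C(11,7)·!4 = 330·9 = 2970
  i=8: C(11,8)·!3 = 165·2 = 330
  i=9: C(11,9)·!2 = 55·1 = 55
  i=10: C(11,10)·!1 = 11·0 = 0
  i=11: C(11,11)·!0 = 1·1 = 1
Total = 10547659.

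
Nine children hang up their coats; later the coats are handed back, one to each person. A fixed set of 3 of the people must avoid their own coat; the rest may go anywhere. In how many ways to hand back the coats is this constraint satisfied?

Let A_j be the event that the j-th constrained one is fixed. By inclusion-exclusion over the 3 events:
Σ_{j=0}^{3} (-1)^j C(3,j)(9-j)!
= C(3,0)·9! - C(3,1)·8! + C(3,2)·7! - C(3,3)·6!
= 362880 - 120960 + 15120 - 720
= 256320

256320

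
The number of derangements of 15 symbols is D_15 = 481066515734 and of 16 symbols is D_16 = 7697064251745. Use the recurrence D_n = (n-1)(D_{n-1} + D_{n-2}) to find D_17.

130850092279664

D_17 = (17-1)·(D_16 + D_15) = 16·(7697064251745 + 481066515734) = 16·8178130767479 = 130850092279664.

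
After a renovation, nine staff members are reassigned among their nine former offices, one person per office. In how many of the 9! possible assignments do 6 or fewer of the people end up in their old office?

362843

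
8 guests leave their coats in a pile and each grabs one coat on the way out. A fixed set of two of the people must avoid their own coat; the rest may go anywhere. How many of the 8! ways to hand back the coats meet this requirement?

30960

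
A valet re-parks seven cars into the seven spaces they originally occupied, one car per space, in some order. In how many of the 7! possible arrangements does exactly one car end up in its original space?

Choose which one of the 7 is fixed: C(7,1) = 7.
The remaining 6 must be deranged: !6 = 265.
Total: 7 × 265 = 1855.

1855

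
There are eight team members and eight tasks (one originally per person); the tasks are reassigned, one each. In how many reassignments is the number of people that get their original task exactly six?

28

Choose which 6 of the 8 are fixed: C(8,6) = 28.
The remaining 2 must be deranged: !2 = 1.
Total: 28 × 1 = 28.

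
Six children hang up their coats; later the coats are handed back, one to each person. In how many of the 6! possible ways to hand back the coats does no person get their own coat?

265

!6 is the nearest integer to 6!/e.
6! = 720, and 720/e ≈ 264.87, so !6 = 265.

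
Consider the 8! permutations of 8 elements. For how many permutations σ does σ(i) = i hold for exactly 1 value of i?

Pick the single fixed position: C(8,1) = 8 ways.
The other 7 form a derangement: !7 = 1854.
Total: 8 × 1854 = 14832.

14832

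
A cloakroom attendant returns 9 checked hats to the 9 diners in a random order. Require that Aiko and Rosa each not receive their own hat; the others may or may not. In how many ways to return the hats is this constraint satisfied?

287280

Let A_j be the event that the j-th constrained one is fixed. By inclusion-exclusion over the 2 events:
Σ_{j=0}^{2} (-1)^j C(2,j)(9-j)!
= C(2,0)·9! - C(2,1)·8! + C(2,2)·7!
= 362880 - 80640 + 5040
= 287280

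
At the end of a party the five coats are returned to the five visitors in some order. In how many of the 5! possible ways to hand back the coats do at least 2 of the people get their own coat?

31

Sum C(5,i)·!(5-i) for i = 2..5:
  i=2: C(5,2)·!3 = 10·2 = 20
  i=3: C(5,3)·!2 = 10·1 = 10
  i=4: C(5,4)·!1 = 5·0 = 0
  i=5: C(5,5)·!0 = 1·1 = 1
Total = 31.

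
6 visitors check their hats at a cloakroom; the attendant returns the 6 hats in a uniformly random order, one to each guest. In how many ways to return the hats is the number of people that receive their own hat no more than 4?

Sum C(6,i)·!(6-i) for i = 0..4:
  i=0: C(6,0)·!6 = 1·265 = 265
  i=1: C(6,1)·!5 = 6·44 = 264
  i=2: C(6,2)·!4 = 15·9 = 135
  i=3: C(6,3)·!3 = 20·2 = 40
  i=4: C(6,4)·!2 = 15·1 = 15
Total = 719.

719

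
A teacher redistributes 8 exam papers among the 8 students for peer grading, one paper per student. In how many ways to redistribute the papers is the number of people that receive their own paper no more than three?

# with exactly i fixed is C(8,i)·!(8-i); sum over i=0..3:
  i=0: C(8,0)·!8 = 1·14833 = 14833
  i=1: C(8,1)·!7 = 8·1854 = 14832
  i=2: C(8,2)·!6 = 28·265 = 7420
  i=3: C(8,3)·!5 = 56·44 = 2464
Total = 39549.

39549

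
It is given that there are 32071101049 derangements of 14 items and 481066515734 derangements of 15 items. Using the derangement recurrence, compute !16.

7697064251745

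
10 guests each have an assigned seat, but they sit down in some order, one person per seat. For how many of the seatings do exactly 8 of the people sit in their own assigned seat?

Choose which 8 of the 10 are fixed: C(10,8) = 45.
The other 2 form a derangement: !2 = 1.
Total: 45 × 1 = 45.

45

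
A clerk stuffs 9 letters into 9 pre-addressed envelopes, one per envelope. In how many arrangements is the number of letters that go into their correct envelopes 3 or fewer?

Sum C(9,i)·!(9-i) for i = 0..3:
  i=0: C(9,0)·!9 = 1·133496 = 133496
  i=1: C(9,1)·!8 = 9·14833 = 133497
  i=2: C(9,2)·!7 = 36·1854 = 66744
  i=3: C(9,3)·!6 = 84·265 = 22260
Total = 355997.

355997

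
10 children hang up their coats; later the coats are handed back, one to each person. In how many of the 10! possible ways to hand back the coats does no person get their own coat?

1334961

!10 = 10! · Σ_{k=0}^{10} (-1)^k/k!
= 10! - 10!/1! + 10!/2! - 10!/3! + 10!/4! - 10!/5! + 10!/6! - 10!/7! + 10!/8! - 10!/9! + 10!/10!
= 3628800 - 3628800 + 1814400 - 604800 + 151200 - 30240 + 5040 - 720 + 90 - 10 + 1
= 1334961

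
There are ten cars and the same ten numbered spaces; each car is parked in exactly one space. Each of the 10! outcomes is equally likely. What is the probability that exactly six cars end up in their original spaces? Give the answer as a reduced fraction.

Favorable outcomes: C(10,6)·!4 = 210·9 = 1890.
Total outcomes: 10! = 3628800.
Probability = 1890/3628800 = 1/1920.

1/1920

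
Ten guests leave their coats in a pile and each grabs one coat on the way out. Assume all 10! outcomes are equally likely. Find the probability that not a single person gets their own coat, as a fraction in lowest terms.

16481/44800

Favorable outcomes: !10 = 1334961.
Total outcomes: 10! = 3628800.
Probability = 1334961/3628800 = 16481/44800.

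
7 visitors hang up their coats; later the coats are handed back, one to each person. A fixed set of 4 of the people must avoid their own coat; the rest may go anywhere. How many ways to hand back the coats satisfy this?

Let A_j be the event that the j-th constrained one is fixed. By inclusion-exclusion over the 4 events:
Σ_{j=0}^{4} (-1)^j C(4,j)(7-j)!
= C(4,0)·7! - C(4,1)·6! + C(4,2)·5! - C(4,3)·4! + C(4,4)·3!
= 5040 - 2880 + 720 - 96 + 6
= 2790

2790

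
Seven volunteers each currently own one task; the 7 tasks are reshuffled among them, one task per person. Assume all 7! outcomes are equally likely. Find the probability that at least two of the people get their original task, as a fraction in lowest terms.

1331/5040

Favorable outcomes: Σ_{i≥2} C(7,i)·!(7-i) = 21·44 + 35·9 + 35·2 + 21·1 + 7·0 + 1·1 = 1331.
Total outcomes: 7! = 5040.
Probability = 1331/5040 = 1331/5040.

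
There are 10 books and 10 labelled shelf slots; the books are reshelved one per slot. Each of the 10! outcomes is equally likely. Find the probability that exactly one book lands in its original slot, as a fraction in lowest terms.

16687/45360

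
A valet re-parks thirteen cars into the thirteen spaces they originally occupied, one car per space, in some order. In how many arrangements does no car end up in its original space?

!13 is the nearest integer to 13!/e.
13! = 6227020800, and 6227020800/e ≈ 2290792932.07, so !13 = 2290792932.

2290792932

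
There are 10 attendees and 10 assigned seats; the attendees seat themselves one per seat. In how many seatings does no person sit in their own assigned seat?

The subfactorial !10 = [10!/e] (nearest integer).
10! = 3628800, and 3628800/e ≈ 1334960.92, so !10 = 1334961.

1334961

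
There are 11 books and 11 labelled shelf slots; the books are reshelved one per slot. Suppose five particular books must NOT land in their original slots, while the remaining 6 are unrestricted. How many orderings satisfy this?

25022880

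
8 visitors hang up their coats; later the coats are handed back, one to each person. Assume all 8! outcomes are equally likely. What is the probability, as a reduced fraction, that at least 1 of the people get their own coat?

3641/5760

Favorable outcomes: Σ_{i≥1} C(8,i)·!(8-i) = 8·1854 + 28·265 + 56·44 + 70·9 + 56·2 + 28·1 + 8·0 + 1·1 = 25487.
Total outcomes: 8! = 40320.
Probability = 25487/40320 = 3641/5760.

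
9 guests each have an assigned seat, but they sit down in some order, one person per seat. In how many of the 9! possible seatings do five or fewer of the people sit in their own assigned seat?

362675

Sum C(9,i)·!(9-i) for i = 0..5:
  i=0: C(9,0)·!9 = 1·133496 = 133496
  i=1: C(9,1)·!8 = 9·14833 = 133497
  i=2: C(9,2)·!7 = 36·1854 = 66744
  i=3: C(9,3)·!6 = 84·265 = 22260
  i=4: C(9,4)·!5 = 126·44 = 5544
  i=5: C(9,5)·!4 = 126·9 = 1134
Total = 362675.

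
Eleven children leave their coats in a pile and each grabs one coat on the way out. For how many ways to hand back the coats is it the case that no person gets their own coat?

Use !n = (n-1)(!(n-1) + !(n-2)).
!11 = 10·(1334961 + 133496) = 10·1468457 = 14684570

14684570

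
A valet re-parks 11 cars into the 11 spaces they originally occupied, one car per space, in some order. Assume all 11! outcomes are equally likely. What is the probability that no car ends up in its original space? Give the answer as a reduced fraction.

Favorable outcomes: !11 = 14684570.
Total outcomes: 11! = 39916800.
Probability = 14684570/39916800 = 1468457/3991680.

1468457/3991680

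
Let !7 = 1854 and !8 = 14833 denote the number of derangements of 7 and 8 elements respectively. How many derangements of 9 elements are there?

133496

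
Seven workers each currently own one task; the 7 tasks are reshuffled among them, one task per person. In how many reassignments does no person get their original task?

1854

!7 is the nearest integer to 7!/e.
7! = 5040, and 5040/e ≈ 1854.11, so !7 = 1854.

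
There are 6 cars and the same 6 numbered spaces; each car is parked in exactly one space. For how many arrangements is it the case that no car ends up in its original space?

265

By inclusion-exclusion, !6 = Σ (-1)^k · 6!/k! for k=0..6
= 6! - 6!/1! + 6!/2! - 6!/3! + 6!/4! - 6!/5! + 6!/6!
= 720 - 720 + 360 - 120 + 30 - 6 + 1
= 265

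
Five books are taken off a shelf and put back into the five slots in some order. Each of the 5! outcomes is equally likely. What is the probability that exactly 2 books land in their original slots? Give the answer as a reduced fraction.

1/6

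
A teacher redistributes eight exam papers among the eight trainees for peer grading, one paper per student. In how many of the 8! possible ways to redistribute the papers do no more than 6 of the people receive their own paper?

40319

# with exactly i fixed is C(8,i)·!(8-i); sum over i=0..6:
  i=0: C(8,0)·!8 = 1·14833 = 14833
  i=1: C(8,1)·!7 = 8·1854 = 14832
  i=2: C(8,2)·!6 = 28·265 = 7420
  i=3: C(8,3)·!5 = 56·44 = 2464
  i=4: C(8,4)·!4 = 70·9 = 630
  i=5: C(8,5)·!3 = 56·2 = 112
  i=6: C(8,6)·!2 = 28·1 = 28
Total = 40319.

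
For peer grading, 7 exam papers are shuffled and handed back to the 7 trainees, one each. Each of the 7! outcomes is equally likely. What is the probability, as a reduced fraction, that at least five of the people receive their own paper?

Favorable outcomes: Σ_{i≥5} C(7,i)·!(7-i) = 21·1 + 7·0 + 1·1 = 22.
Total outcomes: 7! = 5040.
Probability = 22/5040 = 11/2520.

11/2520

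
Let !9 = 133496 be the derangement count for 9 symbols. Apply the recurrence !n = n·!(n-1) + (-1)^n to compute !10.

!10 = 10·133496 + 1 = 1334961.

1334961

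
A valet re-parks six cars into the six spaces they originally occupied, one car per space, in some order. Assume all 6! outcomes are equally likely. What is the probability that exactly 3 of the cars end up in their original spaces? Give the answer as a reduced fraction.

1/18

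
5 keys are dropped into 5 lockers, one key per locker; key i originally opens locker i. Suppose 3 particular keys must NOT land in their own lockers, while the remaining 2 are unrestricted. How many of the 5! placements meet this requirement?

Let A_j be the event that the j-th constrained one is fixed. By inclusion-exclusion over the 3 events:
Σ_{j=0}^{3} (-1)^j C(3,j)(5-j)!
= C(3,0)·5! - C(3,1)·4! + C(3,2)·3! - C(3,3)·2!
= 120 - 72 + 18 - 2
= 64

64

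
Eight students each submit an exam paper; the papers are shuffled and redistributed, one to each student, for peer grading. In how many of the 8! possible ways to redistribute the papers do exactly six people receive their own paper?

Choose which 6 of the 8 are fixed: C(8,6) = 28.
The remaining 2 must be deranged: !2 = 1.
Total: 28 × 1 = 28.

28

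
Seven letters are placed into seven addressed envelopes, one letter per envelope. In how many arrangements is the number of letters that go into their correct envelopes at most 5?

5039

# with exactly i fixed is C(7,i)·!(7-i); sum over i=0..5:
  i=0: C(7,0)·!7 = 1·1854 = 1854
  i=1: C(7,1)·!6 = 7·265 = 1855
  i=2: C(7,2)·!5 = 21·44 = 924
  i=3: C(7,3)·!4 = 35·9 = 315
  i=4: C(7,4)·!3 = 35·2 = 70
  i=5: C(7,5)·!2 = 21·1 = 21
Total = 5039.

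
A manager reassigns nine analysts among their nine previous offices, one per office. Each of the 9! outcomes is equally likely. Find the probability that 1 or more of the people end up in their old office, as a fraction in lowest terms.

Favorable outcomes: Σ_{i≥1} C(9,i)·!(9-i) = 9·14833 + 36·1854 + 84·265 + 126·44 + 126·9 + 84·2 + 36·1 + 9·0 + 1·1 = 229384.
Total outcomes: 9! = 362880.
Probability = 229384/362880 = 28673/45360.

28673/45360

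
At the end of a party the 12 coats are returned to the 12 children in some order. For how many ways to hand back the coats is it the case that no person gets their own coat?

!12 = 12! · Σ_{k=0}^{12} (-1)^k/k!
= 12! - 12!/1! + 12!/2! - 12!/3! + 12!/4! - 12!/5! + 12!/6! - 12!/7! + 12!/8! - 12!/9! + 12!/10! - 12!/11! + 12!/12!
= 479001600 - 479001600 + 239500800 - 79833600 + 19958400 - 3991680 + 665280 - 95040 + 11880 - 1320 + 132 - 12 + 1
= 176214841

176214841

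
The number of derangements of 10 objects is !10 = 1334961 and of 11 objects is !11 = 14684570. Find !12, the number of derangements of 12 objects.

176214841

!12 = (12-1)·(!11 + !10) = 11·(14684570 + 1334961) = 11·16019531 = 176214841.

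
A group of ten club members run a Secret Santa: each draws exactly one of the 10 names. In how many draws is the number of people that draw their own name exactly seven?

240

Choose which 7 of the 10 are fixed: C(10,7) = 120.
The remaining 3 must be deranged: !3 = 2.
Total: 120 × 2 = 240.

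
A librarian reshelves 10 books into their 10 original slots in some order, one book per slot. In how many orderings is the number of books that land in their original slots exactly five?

11088

Pick the 5 fixed positions: C(10,5) = 252 ways.
The remaining 5 must be deranged: !5 = 44.
Total: 252 × 44 = 11088.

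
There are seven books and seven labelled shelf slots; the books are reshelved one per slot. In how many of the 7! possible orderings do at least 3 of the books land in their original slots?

# with exactly i fixed is C(7,i)·!(7-i); sum over i=3..7:
  i=3: C(7,3)·!4 = 35·9 = 315
  i=4: C(7,4)·!3 = 35·2 = 70
  i=5: C(7,5)·!2 = 21·1 = 21
  i=6: C(7,6)·!1 = 7·0 = 0
  i=7: C(7,7)·!0 = 1·1 = 1
Total = 407.

407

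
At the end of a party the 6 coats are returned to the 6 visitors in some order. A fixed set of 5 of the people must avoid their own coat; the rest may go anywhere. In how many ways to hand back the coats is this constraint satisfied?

Let A_j be the event that the j-th constrained one is fixed. By inclusion-exclusion over the 5 events:
Σ_{j=0}^{5} (-1)^j C(5,j)(6-j)!
= C(5,0)·6! - C(5,1)·5! + C(5,2)·4! - C(5,3)·3! + C(5,4)·2! - C(5,5)·1!
= 720 - 600 + 240 - 60 + 10 - 1
= 309

309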